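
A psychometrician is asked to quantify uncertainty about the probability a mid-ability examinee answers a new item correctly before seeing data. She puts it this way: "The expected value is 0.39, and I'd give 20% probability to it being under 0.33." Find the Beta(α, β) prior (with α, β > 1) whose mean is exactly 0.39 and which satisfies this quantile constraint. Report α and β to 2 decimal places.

α ≈ 18.55, β ≈ 29.02

With mean 0.39 fixed, write α = 0.39s, β = 0.61s where s = α+β.
Need P(θ < 0.33) = 0.2 under Beta(0.39s, 0.61s). Normal approximation: (q−m)/√(m(1−m)/s) ≈ z_{0.2} = -0.842, so s ≈ 0.39·0.61·(-0.842)²/(0.33−0.39)² = 46.8.
At s = 46.8: P(θ<0.33) ≈ 0.202. Adjusting to match 0.2 gives s ≈ 47.57.
So α = 0.39·47.57 ≈ 18.55, β = 0.61·47.57 ≈ 29.02.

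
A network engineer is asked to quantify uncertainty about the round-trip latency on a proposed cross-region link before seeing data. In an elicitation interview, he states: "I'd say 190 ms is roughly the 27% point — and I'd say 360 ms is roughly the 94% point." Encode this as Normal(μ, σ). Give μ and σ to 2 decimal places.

For Normal(μ,σ), the p-quantile is μ + z_p·σ. Here z_{0.27} = -0.6128, z_{0.94} = 1.555.
So 190 = μ − 0.6128σ and 360 = μ + 1.555σ.
Subtracting: σ = (360 − 190)/(1.555 − (-0.6128)) = 78.43.
Then μ = 190 − (-0.6128)·78.43 = 238.06.

μ = 238.06, σ = 78.43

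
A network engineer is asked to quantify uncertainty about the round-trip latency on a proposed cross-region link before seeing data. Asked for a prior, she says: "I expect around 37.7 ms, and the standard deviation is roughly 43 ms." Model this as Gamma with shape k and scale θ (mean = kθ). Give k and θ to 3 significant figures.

k ≈ 0.769, θ ≈ 49

For Gamma(k, scale θ): mean = kθ, variance = kθ², so CV = 1/√k.
CV = SD/mean = 43/37.7 = 1.141, hence k = 1/CV² = 0.769.
Then θ = mean/k = 37.7/0.769 = 49.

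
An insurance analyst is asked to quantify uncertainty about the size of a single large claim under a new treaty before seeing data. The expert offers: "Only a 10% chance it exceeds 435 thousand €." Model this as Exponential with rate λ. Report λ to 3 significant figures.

λ ≈ 0.00529

P(T > 435.0) = e^(−λ·435.0) = 0.1, so λ = −ln(0.1)/435.0 = 0.00529.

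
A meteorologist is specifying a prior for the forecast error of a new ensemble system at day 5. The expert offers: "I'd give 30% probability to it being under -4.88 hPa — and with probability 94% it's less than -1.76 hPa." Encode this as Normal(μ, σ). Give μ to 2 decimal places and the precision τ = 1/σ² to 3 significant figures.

μ = -4.09, τ = 0.444

The p-quantile of Normal(μ,σ) is μ + z_p·σ, with z_{0.3} = -0.5244 and z_{0.94} = 1.555.
Eliminate σ: μ = (z₂·x₁ − z₁·x₂)/(z₂ − z₁) = (1.555·-4.88 − (-0.5244)·-1.76)/2.079 = -4.09.
Then σ = (x₂ − x₁)/(z₂ − z₁) = (-1.76 − -4.88)/2.079 = 1.50.
Precision τ = 1/σ² = 1/1.501² = 0.444.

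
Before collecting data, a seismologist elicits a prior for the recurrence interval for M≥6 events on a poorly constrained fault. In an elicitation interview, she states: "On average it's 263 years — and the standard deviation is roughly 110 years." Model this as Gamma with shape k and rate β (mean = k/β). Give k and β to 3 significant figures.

k ≈ 5.72, β ≈ 0.0217

For Gamma(k, rate β): mean = k/β, variance = k/β², so CV = 1/√k.
CV = SD/mean = 110/263 = 0.4183, hence k = 1/CV² = 5.72.
Then β = k/mean = 5.72/263 = 0.0217.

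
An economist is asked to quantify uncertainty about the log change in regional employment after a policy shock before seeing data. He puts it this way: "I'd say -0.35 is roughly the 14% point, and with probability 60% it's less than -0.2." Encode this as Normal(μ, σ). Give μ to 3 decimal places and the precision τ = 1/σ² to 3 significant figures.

For Normal(μ,σ), the p-quantile is μ + z_p·σ. Here z_{0.14} = -1.08, z_{0.6} = 0.2533.
So -0.35 = μ − 1.08σ and -0.2 = μ + 0.2533σ.
Subtracting: σ = (-0.2 − -0.35)/(0.2533 − (-1.08)) = 0.112.
Then μ = -0.35 − (-1.08)·0.112 = -0.228.
Precision τ = 1/σ² = 1/0.1125² = 79.1.

μ = -0.228, τ = 79.1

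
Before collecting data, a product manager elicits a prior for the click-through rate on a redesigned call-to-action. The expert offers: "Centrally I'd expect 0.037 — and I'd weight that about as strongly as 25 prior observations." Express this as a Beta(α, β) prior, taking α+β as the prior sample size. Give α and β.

Under the effective-sample-size interpretation, Beta(α, β) has prior mean α/(α+β) and prior sample size α+β.
So α+β = 25 and α/(α+β) = 0.037, giving α = 0.037·25 = 0.925 and β = 25 − 0.925 = 24.075.

α = 0.925, β = 24.075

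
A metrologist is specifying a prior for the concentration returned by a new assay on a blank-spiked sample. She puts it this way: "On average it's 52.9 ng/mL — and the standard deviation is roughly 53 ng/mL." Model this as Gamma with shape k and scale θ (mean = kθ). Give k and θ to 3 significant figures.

k ≈ 0.996, θ ≈ 53.1

For Gamma(k, scale θ): mean = kθ, variance = kθ², so CV = 1/√k.
CV = SD/mean = 53/52.9 = 1.002, hence k = 1/CV² = 0.996.
Then θ = mean/k = 52.9/0.996 = 53.1.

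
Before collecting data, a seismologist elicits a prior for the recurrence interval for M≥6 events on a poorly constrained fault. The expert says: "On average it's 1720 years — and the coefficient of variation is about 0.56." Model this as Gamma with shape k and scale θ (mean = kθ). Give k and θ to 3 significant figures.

k ≈ 3.19, θ ≈ 539

For Gamma(k, scale θ): mean = kθ, variance = kθ², so CV = 1/√k.
CV = 0.56, hence k = 1/CV² = 3.19.
Then θ = mean/k = 1720/3.19 = 539.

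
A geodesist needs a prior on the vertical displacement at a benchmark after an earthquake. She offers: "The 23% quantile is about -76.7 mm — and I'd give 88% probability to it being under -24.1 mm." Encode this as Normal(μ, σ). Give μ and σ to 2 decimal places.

μ = -56.39, σ = 27.48

The p-quantile of Normal(μ,σ) is μ + z_p·σ, with z_{0.23} = -0.7388 and z_{0.88} = 1.175.
Eliminate σ: μ = (z₂·x₁ − z₁·x₂)/(z₂ − z₁) = (1.175·-76.7 − (-0.7388)·-24.1)/1.914 = -56.39.
Then σ = (x₂ − x₁)/(z₂ − z₁) = (-24.1 − -76.7)/1.914 = 27.48.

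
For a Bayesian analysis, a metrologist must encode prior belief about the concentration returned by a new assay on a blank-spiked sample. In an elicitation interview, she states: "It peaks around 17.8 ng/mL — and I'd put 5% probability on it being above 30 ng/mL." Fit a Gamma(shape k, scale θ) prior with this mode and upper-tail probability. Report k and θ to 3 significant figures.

Gamma(k,θ) with k>1 has mode (k−1)θ, so θ = 17.8/(k−1).
Need P(X < 30) = 0.95 with θ tied to k this way. Start at k = 2, θ = 17.8: P(X<30) ≈ 0.502.
Too low — raise k to concentrate. Iterating converges to k ≈ 11.2.
Then θ = 17.8/(11.2−1) ≈ 1.74.

k ≈ 11.2, θ ≈ 1.74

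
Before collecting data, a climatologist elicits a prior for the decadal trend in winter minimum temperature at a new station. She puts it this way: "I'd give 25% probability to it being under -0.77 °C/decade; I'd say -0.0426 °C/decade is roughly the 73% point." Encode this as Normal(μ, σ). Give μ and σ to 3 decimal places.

The p-quantile of Normal(μ,σ) is μ + z_p·σ, with z_{0.25} = -0.6745 and z_{0.73} = 0.6128.
Eliminate σ: μ = (z₂·x₁ − z₁·x₂)/(z₂ − z₁) = (0.6128·-0.77 − (-0.6745)·-0.0426)/1.287 = -0.389.
Then σ = (x₂ − x₁)/(z₂ − z₁) = (-0.0426 − -0.77)/1.287 = 0.565.

μ = -0.389, σ = 0.565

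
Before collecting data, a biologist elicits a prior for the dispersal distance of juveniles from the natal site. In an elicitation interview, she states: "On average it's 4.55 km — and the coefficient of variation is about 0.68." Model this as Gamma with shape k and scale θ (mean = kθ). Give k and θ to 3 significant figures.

For Gamma(k, scale θ): mean = kθ, variance = kθ², so CV = 1/√k.
CV = 0.68, hence k = 1/CV² = 2.16.
Then θ = mean/k = 4.55/2.16 = 2.1.

k ≈ 2.16, θ ≈ 2.1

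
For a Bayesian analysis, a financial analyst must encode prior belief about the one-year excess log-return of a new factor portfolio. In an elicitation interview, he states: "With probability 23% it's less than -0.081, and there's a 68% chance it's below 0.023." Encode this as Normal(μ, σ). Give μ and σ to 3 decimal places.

μ = -0.017, σ = 0.086

The p-quantile of Normal(μ,σ) is μ + z_p·σ, with z_{0.23} = -0.7388 and z_{0.68} = 0.4677.
Eliminate σ: μ = (z₂·x₁ − z₁·x₂)/(z₂ − z₁) = (0.4677·-0.081 − (-0.7388)·0.023)/1.207 = -0.017.
Then σ = (x₂ − x₁)/(z₂ − z₁) = (0.023 − -0.081)/1.207 = 0.086.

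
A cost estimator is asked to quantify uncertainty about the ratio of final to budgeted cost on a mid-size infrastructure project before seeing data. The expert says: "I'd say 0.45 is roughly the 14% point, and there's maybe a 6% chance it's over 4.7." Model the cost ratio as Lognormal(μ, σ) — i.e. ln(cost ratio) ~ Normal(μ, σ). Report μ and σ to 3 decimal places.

μ ≈ 0.163, σ ≈ 0.890

If T ~ Lognormal(μ,σ) then ln T ~ Normal(μ,σ), so the p-quantile of ln T is μ + z_p·σ.
ln(0.45) = -0.7985 and ln(4.7) = 1.548; z_{0.14} = -1.08, z_{0.94} = 1.555.
σ = (1.548 − -0.7985)/(1.555 − (-1.08)) = 0.890.
μ = -0.7985 − (-1.08)·0.890 = 0.163.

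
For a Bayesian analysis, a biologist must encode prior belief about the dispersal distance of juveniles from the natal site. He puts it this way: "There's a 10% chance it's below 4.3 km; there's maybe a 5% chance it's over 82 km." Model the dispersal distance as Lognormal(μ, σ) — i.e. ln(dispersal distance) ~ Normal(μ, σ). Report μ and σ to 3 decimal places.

If T ~ Lognormal(μ,σ) then ln T ~ Normal(μ,σ), so the p-quantile of ln T is μ + z_p·σ.
ln(4.3) = 1.459 and ln(82) = 4.407; z_{0.1} = -1.282, z_{0.95} = 1.645.
σ = (4.407 − 1.459)/(1.645 − (-1.282)) = 1.007.
μ = 1.459 − (-1.282)·1.007 = 2.750.

μ ≈ 2.750, σ ≈ 1.007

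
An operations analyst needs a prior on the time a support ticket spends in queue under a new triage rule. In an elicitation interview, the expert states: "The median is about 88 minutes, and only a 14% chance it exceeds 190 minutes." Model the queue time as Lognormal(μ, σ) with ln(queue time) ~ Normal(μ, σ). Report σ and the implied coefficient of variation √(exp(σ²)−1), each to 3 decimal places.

σ ≈ 0.712, CV ≈ 0.813

If T ~ Lognormal(μ,σ) then ln T ~ Normal(μ,σ), so the p-quantile of ln T is μ + z_p·σ.
ln(88) = 4.477 and ln(190) = 5.247; z_{0.5} = 0, z_{0.86} = 1.08.
σ = (5.247 − 4.477)/(1.08 − (0)) = 0.712.
μ = 4.477 − (0)·0.712 = 4.477.
CV = √(exp(σ²)−1) = √(exp(0.5076)−1) = 0.813.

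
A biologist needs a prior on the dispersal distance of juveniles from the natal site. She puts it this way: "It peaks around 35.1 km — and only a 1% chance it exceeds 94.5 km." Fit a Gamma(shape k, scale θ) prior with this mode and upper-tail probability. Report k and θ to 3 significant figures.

Gamma(k,θ) with k>1 has mode (k−1)θ, so θ = 35.1/(k−1).
Need P(X < 94.5) = 0.99 with θ tied to k this way. Start at k = 2, θ = 35.1: P(X<94.5) ≈ 0.750.
Too low — raise k to concentrate. Iterating converges to k ≈ 5.71.
Then θ = 35.1/(5.71−1) ≈ 7.46.

k ≈ 5.71, θ ≈ 7.46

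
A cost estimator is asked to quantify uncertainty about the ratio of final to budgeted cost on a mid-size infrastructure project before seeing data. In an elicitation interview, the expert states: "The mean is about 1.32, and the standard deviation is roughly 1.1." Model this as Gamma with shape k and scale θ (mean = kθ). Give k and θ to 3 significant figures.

k ≈ 1.44, θ ≈ 0.917

For Gamma(k, scale θ): mean = kθ, variance = kθ², so CV = 1/√k.
CV = SD/mean = 1.1/1.32 = 0.8333, hence k = 1/CV² = 1.44.
Then θ = mean/k = 1.32/1.44 = 0.917.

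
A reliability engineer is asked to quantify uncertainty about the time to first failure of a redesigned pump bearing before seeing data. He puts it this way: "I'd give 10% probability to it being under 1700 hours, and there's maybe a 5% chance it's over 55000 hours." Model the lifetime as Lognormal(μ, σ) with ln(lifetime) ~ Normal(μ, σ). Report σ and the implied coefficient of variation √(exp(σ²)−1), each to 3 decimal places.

σ ≈ 1.188, CV ≈ 1.761

If T ~ Lognormal(μ,σ) then ln T ~ Normal(μ,σ), so the p-quantile of ln T is μ + z_p·σ.
ln(1700) = 7.438 and ln(55000) = 10.92; z_{0.1} = -1.282, z_{0.95} = 1.645.
σ = (10.92 − 7.438)/(1.645 − (-1.282)) = 1.188.
μ = 7.438 − (-1.282)·1.188 = 8.961.
CV = √(exp(σ²)−1) = √(exp(1.4115)−1) = 1.761.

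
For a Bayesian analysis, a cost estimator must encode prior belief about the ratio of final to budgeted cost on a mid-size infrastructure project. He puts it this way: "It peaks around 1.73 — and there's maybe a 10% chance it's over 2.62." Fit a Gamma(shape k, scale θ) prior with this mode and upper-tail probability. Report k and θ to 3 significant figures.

Gamma(k,θ) with k>1 has mode (k−1)θ, so θ = 1.73/(k−1).
Need P(X < 2.62) = 0.9 with θ tied to k this way. Start at k = 2, θ = 1.73: P(X<2.62) ≈ 0.447.
Too low — raise k to concentrate. Iterating converges to k ≈ 11.8.
Then θ = 1.73/(11.8−1) ≈ 0.16.

k ≈ 11.8, θ ≈ 0.16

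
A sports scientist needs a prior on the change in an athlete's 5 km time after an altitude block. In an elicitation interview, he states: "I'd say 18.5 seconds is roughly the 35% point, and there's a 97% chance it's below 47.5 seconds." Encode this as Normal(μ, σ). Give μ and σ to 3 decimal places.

For Normal(μ,σ), the p-quantile is μ + z_p·σ. Here z_{0.35} = -0.3853, z_{0.97} = 1.881.
So 18.5 = μ − 0.3853σ and 47.5 = μ + 1.881σ.
Subtracting: σ = (47.5 − 18.5)/(1.881 − (-0.3853)) = 12.797.
Then μ = 18.5 − (-0.3853)·12.797 = 23.431.

μ = 23.431, σ = 12.797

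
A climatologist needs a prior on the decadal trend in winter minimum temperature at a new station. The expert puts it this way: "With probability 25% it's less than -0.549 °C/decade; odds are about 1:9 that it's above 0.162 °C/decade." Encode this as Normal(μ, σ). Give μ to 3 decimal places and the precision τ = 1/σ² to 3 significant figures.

For Normal(μ,σ), the p-quantile is μ + z_p·σ. Here z_{0.25} = -0.6745, z_{0.9} = 1.282.
So -0.549 = μ − 0.6745σ and 0.162 = μ + 1.282σ.
Subtracting: σ = (0.162 − -0.549)/(1.282 − (-0.6745)) = 0.363.
Then μ = -0.549 − (-0.6745)·0.363 = -0.304.
Precision τ = 1/σ² = 1/0.3635² = 7.57.

μ = -0.304, τ = 7.57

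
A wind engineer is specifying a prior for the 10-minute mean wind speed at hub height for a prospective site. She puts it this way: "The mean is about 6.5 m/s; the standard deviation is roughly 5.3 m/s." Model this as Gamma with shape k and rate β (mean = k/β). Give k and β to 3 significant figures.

For Gamma(k, rate β): mean = k/β, variance = k/β², so CV = 1/√k.
CV = SD/mean = 5.3/6.5 = 0.8154, hence k = 1/CV² = 1.5.
Then β = k/mean = 1.5/6.5 = 0.231.

k ≈ 1.5, β ≈ 0.231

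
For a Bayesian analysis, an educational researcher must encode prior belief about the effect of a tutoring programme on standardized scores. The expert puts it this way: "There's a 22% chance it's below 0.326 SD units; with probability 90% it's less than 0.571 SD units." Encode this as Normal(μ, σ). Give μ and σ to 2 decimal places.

μ = 0.42, σ = 0.12

The p-quantile of Normal(μ,σ) is μ + z_p·σ, with z_{0.22} = -0.7722 and z_{0.9} = 1.282.
Eliminate σ: μ = (z₂·x₁ − z₁·x₂)/(z₂ − z₁) = (1.282·0.326 − (-0.7722)·0.571)/2.054 = 0.42.
Then σ = (x₂ − x₁)/(z₂ − z₁) = (0.571 − 0.326)/2.054 = 0.12.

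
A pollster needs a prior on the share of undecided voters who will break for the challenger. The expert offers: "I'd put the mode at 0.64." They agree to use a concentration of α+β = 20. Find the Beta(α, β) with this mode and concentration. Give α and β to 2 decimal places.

α = 12.52, β = 7.48

For α,β > 1 the Beta mode is (α−1)/(α+β−2). With α+β = 20, the mode is (α−1)/18.
Set (α−1)/18 = 0.64 → α = 1 + 0.64·18 = 12.52.
β = 20 − α = 7.48.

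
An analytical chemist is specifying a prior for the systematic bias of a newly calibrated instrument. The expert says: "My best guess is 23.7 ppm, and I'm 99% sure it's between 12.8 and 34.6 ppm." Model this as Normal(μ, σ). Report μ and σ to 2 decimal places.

μ = 23.70, σ = 4.23

A symmetric 99% interval runs μ ± z·σ with z = 2.576.
Half-width = 10.9, so σ = 10.9/2.576 = 4.23.
μ is the stated best guess, 23.70.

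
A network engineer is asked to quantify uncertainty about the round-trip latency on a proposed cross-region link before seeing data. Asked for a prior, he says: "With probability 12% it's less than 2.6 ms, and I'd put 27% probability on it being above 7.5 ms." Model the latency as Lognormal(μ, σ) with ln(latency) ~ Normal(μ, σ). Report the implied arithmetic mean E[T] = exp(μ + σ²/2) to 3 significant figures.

If T ~ Lognormal(μ,σ) then ln T ~ Normal(μ,σ), so the p-quantile of ln T is μ + z_p·σ.
ln(2.6) = 0.9555 and ln(7.5) = 2.015; z_{0.12} = -1.175, z_{0.73} = 0.6128.
σ = (2.015 − 0.9555)/(0.6128 − (-1.175)) = 0.593.
μ = 0.9555 − (-1.175)·0.593 = 1.652.
E[T] = exp(μ + σ²/2) = exp(1.652 + 0.1756) = 6.22 ms.

E[T] ≈ 6.22 ms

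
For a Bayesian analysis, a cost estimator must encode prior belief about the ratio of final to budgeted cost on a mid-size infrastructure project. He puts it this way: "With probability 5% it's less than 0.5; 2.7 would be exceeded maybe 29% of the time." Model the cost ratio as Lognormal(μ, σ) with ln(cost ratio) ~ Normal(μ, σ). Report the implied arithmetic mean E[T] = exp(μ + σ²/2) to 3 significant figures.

E[T] ≈ 2.37

If T ~ Lognormal(μ,σ) then ln T ~ Normal(μ,σ), so the p-quantile of ln T is μ + z_p·σ.
ln(0.5) = -0.6931 and ln(2.7) = 0.9933; z_{0.05} = -1.645, z_{0.71} = 0.5534.
σ = (0.9933 − -0.6931)/(0.5534 − (-1.645)) = 0.767.
μ = -0.6931 − (-1.645)·0.767 = 0.569.
E[T] = exp(μ + σ²/2) = exp(0.569 + 0.2943) = 2.37.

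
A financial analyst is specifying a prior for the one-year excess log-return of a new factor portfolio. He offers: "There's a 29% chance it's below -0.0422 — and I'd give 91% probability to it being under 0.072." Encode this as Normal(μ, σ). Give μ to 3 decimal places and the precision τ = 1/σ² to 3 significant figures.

The p-quantile of Normal(μ,σ) is μ + z_p·σ, with z_{0.29} = -0.5534 and z_{0.91} = 1.341.
Eliminate σ: μ = (z₂·x₁ − z₁·x₂)/(z₂ − z₁) = (1.341·-0.0422 − (-0.5534)·0.072)/1.894 = -0.009.
Then σ = (x₂ − x₁)/(z₂ − z₁) = (0.072 − -0.0422)/1.894 = 0.060.
Precision τ = 1/σ² = 1/0.06029² = 275.

μ = -0.009, τ = 275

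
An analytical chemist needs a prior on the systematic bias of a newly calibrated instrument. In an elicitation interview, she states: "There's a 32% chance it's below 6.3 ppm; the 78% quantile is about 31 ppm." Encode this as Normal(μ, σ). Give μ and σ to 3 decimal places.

μ = 15.617, σ = 19.921

For Normal(μ,σ), the p-quantile is μ + z_p·σ. Here z_{0.32} = -0.4677, z_{0.78} = 0.7722.
So 6.3 = μ − 0.4677σ and 31 = μ + 0.7722σ.
Subtracting: σ = (31 − 6.3)/(0.7722 − (-0.4677)) = 19.921.
Then μ = 6.3 − (-0.4677)·19.921 = 15.617.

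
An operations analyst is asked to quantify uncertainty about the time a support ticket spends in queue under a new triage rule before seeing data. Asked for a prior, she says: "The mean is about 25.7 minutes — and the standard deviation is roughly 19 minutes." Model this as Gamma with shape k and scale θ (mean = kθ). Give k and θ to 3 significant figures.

For Gamma(k, scale θ): mean = kθ, variance = kθ², so CV = 1/√k.
CV = SD/mean = 19/25.7 = 0.7393, hence k = 1/CV² = 1.83.
Then θ = mean/k = 25.7/1.83 = 14.

k ≈ 1.83, θ ≈ 14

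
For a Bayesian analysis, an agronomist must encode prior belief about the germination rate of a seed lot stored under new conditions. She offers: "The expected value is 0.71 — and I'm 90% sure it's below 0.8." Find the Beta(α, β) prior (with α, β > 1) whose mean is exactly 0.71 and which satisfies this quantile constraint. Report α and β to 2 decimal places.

α ≈ 27.71, β ≈ 11.32

With mean 0.71 fixed, write α = 0.71s, β = 0.29s where s = α+β.
Need P(θ < 0.8) = 0.9 under Beta(0.71s, 0.29s). Normal approximation: (q−m)/√(m(1−m)/s) ≈ z_{0.9} = 1.28, so s ≈ 0.71·0.29·(1.28)²/(0.8−0.71)² = 41.7.
At s = 41.7: P(θ<0.8) ≈ 0.908. Adjusting to match 0.9 gives s ≈ 39.02.
So α = 0.71·39.02 ≈ 27.71, β = 0.29·39.02 ≈ 11.32.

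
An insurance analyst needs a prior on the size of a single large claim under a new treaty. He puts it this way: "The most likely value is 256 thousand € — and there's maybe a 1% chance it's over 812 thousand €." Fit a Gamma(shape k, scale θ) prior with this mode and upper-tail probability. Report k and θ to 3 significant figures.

k ≈ 4.33, θ ≈ 76.8

Gamma(k,θ) with k>1 has mode (k−1)θ, so θ = 256/(k−1).
Need P(X < 812) = 0.99 with θ tied to k this way. Start at k = 2, θ = 256: P(X<812) ≈ 0.825.
Too low — raise k to concentrate. Iterating converges to k ≈ 4.33.
Then θ = 256/(4.33−1) ≈ 76.8.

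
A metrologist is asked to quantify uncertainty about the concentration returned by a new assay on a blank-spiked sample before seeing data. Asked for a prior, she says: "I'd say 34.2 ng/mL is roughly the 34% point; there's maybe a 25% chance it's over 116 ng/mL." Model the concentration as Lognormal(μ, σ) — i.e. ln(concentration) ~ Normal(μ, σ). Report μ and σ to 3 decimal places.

If T ~ Lognormal(μ,σ) then ln T ~ Normal(μ,σ), so the p-quantile of ln T is μ + z_p·σ.
ln(34.2) = 3.532 and ln(116) = 4.754; z_{0.34} = -0.4125, z_{0.75} = 0.6745.
σ = (4.754 − 3.532)/(0.6745 − (-0.4125)) = 1.124.
μ = 3.532 − (-0.4125)·1.124 = 3.996.

μ ≈ 3.996, σ ≈ 1.124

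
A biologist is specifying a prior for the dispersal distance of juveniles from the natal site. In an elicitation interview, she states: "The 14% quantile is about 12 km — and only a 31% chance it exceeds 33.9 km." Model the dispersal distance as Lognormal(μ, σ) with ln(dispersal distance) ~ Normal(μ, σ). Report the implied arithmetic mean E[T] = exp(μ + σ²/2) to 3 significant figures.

E[T] ≈ 30.4 km

If T ~ Lognormal(μ,σ) then ln T ~ Normal(μ,σ), so the p-quantile of ln T is μ + z_p·σ.
ln(12) = 2.485 and ln(33.9) = 3.523; z_{0.14} = -1.08, z_{0.69} = 0.4959.
σ = (3.523 − 2.485)/(0.4959 − (-1.08)) = 0.659.
μ = 2.485 − (-1.08)·0.659 = 3.197.
E[T] = exp(μ + σ²/2) = exp(3.197 + 0.2171) = 30.4 km.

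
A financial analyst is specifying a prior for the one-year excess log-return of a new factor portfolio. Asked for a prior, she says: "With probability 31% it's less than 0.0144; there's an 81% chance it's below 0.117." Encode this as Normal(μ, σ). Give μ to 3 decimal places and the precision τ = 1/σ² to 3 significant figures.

The p-quantile of Normal(μ,σ) is μ + z_p·σ, with z_{0.31} = -0.4959 and z_{0.81} = 0.8779.
Eliminate σ: μ = (z₂·x₁ − z₁·x₂)/(z₂ − z₁) = (0.8779·0.0144 − (-0.4959)·0.117)/1.374 = 0.051.
Then σ = (x₂ − x₁)/(z₂ − z₁) = (0.117 − 0.0144)/1.374 = 0.075.
Precision τ = 1/σ² = 1/0.07469² = 179.

μ = 0.051, τ = 179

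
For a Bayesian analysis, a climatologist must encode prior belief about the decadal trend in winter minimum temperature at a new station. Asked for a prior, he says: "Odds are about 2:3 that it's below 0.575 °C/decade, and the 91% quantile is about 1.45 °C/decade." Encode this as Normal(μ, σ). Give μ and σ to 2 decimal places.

μ = 0.71, σ = 0.55

The p-quantile of Normal(μ,σ) is μ + z_p·σ, with z_{0.4} = -0.2533 and z_{0.91} = 1.341.
Eliminate σ: μ = (z₂·x₁ − z₁·x₂)/(z₂ − z₁) = (1.341·0.575 − (-0.2533)·1.45)/1.594 = 0.71.
Then σ = (x₂ − x₁)/(z₂ − z₁) = (1.45 − 0.575)/1.594 = 0.55.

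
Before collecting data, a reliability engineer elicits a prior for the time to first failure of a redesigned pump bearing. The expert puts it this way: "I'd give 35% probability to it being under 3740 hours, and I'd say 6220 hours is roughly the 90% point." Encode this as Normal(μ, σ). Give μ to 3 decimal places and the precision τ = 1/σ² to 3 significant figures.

For Normal(μ,σ), the p-quantile is μ + z_p·σ. Here z_{0.35} = -0.3853, z_{0.9} = 1.282.
So 3740 = μ − 0.3853σ and 6220 = μ + 1.282σ.
Subtracting: σ = (6220 − 3740)/(1.282 − (-0.3853)) = 1487.817.
Then μ = 3740 − (-0.3853)·1487.817 = 4313.286.
Precision τ = 1/σ² = 1/1488² = 4.52e-07.

μ = 4313.286, τ = 4.52e-07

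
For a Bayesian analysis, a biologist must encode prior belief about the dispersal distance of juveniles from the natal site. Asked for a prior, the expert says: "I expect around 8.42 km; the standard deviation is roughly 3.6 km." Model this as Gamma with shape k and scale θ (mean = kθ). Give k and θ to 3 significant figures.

For Gamma(k, scale θ): mean = kθ, variance = kθ², so CV = 1/√k.
CV = SD/mean = 3.6/8.42 = 0.4276, hence k = 1/CV² = 5.47.
Then θ = mean/k = 8.42/5.47 = 1.54.

k ≈ 5.47, θ ≈ 1.54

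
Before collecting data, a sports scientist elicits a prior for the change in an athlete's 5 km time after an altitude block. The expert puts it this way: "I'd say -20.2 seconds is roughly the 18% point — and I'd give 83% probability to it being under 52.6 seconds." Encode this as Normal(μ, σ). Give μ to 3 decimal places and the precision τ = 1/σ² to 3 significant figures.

For Normal(μ,σ), the p-quantile is μ + z_p·σ. Here z_{0.18} = -0.9154, z_{0.83} = 0.9542.
So -20.2 = μ − 0.9154σ and 52.6 = μ + 0.9542σ.
Subtracting: σ = (52.6 − -20.2)/(0.9542 − (-0.9154)) = 38.940.
Then μ = -20.2 − (-0.9154)·38.940 = 15.445.
Precision τ = 1/σ² = 1/38.94² = 0.000659.

μ = 15.445, τ = 0.000659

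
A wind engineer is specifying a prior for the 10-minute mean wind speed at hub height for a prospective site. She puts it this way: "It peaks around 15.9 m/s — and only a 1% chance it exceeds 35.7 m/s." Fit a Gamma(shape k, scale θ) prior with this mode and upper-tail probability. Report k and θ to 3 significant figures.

Gamma(k,θ) with k>1 has mode (k−1)θ, so θ = 15.9/(k−1).
Need P(X < 35.7) = 0.99 with θ tied to k this way. Start at k = 2, θ = 15.9: P(X<35.7) ≈ 0.656.
Too low — raise k to concentrate. Iterating converges to k ≈ 8.34.
Then θ = 15.9/(8.34−1) ≈ 2.17.

k ≈ 8.34, θ ≈ 2.17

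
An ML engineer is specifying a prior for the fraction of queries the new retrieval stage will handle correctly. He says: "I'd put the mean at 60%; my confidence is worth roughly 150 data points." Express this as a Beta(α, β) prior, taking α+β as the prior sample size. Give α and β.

α = 90, β = 60

Under the effective-sample-size interpretation, Beta(α, β) has prior mean α/(α+β) and prior sample size α+β.
So α+β = 150 and α/(α+β) = 0.6, giving α = 0.6·150 = 90 and β = 150 − 90 = 60.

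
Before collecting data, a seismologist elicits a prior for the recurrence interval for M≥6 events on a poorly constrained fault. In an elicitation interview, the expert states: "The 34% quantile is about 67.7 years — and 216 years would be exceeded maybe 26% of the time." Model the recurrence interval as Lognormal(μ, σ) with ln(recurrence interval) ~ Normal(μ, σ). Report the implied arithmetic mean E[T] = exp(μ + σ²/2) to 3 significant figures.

E[T] ≈ 195 years

If T ~ Lognormal(μ,σ) then ln T ~ Normal(μ,σ), so the p-quantile of ln T is μ + z_p·σ.
ln(67.7) = 4.215 and ln(216) = 5.375; z_{0.34} = -0.4125, z_{0.74} = 0.6433.
σ = (5.375 − 4.215)/(0.6433 − (-0.4125)) = 1.099.
μ = 4.215 − (-0.4125)·1.099 = 4.668.
E[T] = exp(μ + σ²/2) = exp(4.668 + 0.6038) = 195 years.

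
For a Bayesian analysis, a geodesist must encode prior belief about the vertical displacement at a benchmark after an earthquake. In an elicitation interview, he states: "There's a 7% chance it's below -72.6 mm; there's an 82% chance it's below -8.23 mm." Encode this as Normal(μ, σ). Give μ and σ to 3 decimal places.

For Normal(μ,σ), the p-quantile is μ + z_p·σ. Here z_{0.07} = -1.476, z_{0.82} = 0.9154.
So -72.6 = μ − 1.476σ and -8.23 = μ + 0.9154σ.
Subtracting: σ = (-8.23 − -72.6)/(0.9154 − (-1.476)) = 26.920.
Then μ = -72.6 − (-1.476)·26.920 = -32.872.

μ = -32.872, σ = 26.920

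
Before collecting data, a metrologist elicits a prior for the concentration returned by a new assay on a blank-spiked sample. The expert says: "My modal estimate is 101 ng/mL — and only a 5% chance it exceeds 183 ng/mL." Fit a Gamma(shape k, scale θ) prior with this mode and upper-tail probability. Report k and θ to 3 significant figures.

Gamma(k,θ) with k>1 has mode (k−1)θ, so θ = 101/(k−1).
Need P(X < 183) = 0.95 with θ tied to k this way. Start at k = 2, θ = 101: P(X<183) ≈ 0.541.
Too low — raise k to concentrate. Iterating converges to k ≈ 8.89.
Then θ = 101/(8.89−1) ≈ 12.8.

k ≈ 8.89, θ ≈ 12.8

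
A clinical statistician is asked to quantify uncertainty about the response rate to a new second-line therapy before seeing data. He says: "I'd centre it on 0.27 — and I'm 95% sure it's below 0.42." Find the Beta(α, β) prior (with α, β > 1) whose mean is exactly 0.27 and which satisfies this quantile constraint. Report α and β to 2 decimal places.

With mean 0.27 fixed, write α = 0.27s, β = 0.73s where s = α+β.
Need P(θ < 0.42) = 0.95 under Beta(0.27s, 0.73s). Normal approximation: (q−m)/√(m(1−m)/s) ≈ z_{0.95} = 1.64, so s ≈ 0.27·0.73·(1.64)²/(0.42−0.27)² = 23.7.
At s = 23.7: P(θ<0.42) ≈ 0.942. Adjusting to match 0.95 gives s ≈ 26.13.
So α = 0.27·26.13 ≈ 7.06, β = 0.73·26.13 ≈ 19.08.

α ≈ 7.06, β ≈ 19.08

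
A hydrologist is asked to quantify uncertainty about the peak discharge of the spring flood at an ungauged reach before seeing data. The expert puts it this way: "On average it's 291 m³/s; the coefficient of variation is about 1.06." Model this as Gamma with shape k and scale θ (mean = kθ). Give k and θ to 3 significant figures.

For Gamma(k, scale θ): mean = kθ, variance = kθ², so CV = 1/√k.
CV = 1.06, hence k = 1/CV² = 0.89.
Then θ = mean/k = 291/0.89 = 327.

k ≈ 0.89, θ ≈ 327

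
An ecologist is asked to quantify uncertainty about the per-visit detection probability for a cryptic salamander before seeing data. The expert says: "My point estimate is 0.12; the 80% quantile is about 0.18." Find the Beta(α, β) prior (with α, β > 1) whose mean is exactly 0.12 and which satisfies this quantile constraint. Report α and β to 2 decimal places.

With mean 0.12 fixed, write α = 0.12s, β = 0.88s where s = α+β.
Need P(θ < 0.18) = 0.8 under Beta(0.12s, 0.88s). Normal approximation: (q−m)/√(m(1−m)/s) ≈ z_{0.8} = 0.842, so s ≈ 0.12·0.88·(0.842)²/(0.18−0.12)² = 20.8.
At s = 20.8: P(θ<0.18) ≈ 0.818. Adjusting to match 0.8 gives s ≈ 16.22.
So α = 0.12·16.22 ≈ 1.95, β = 0.88·16.22 ≈ 14.27.

α ≈ 1.95, β ≈ 14.27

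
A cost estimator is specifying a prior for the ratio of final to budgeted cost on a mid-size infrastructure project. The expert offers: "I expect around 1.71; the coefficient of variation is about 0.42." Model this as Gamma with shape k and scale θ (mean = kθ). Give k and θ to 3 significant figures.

For Gamma(k, scale θ): mean = kθ, variance = kθ², so CV = 1/√k.
CV = 0.42, hence k = 1/CV² = 5.67.
Then θ = mean/k = 1.71/5.67 = 0.302.

k ≈ 5.67, θ ≈ 0.302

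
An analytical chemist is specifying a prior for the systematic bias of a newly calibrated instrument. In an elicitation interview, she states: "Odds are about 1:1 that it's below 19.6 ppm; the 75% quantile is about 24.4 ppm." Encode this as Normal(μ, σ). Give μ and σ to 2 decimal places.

μ = 19.60, σ = 7.12

For Normal(μ,σ), the p-quantile is μ + z_p·σ. Here z_{0.5} = 0, z_{0.75} = 0.6745.
So 19.6 = μ + 0σ and 24.4 = μ + 0.6745σ.
Subtracting: σ = (24.4 − 19.6)/(0.6745 − (0)) = 7.12.
Then μ = 19.6 − (0)·7.12 = 19.60.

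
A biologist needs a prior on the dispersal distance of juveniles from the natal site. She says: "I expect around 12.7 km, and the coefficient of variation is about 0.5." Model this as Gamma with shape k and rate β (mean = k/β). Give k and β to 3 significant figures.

For Gamma(k, rate β): mean = k/β, variance = k/β², so CV = 1/√k.
CV = 0.5, hence k = 1/CV² = 4.
Then β = k/mean = 4/12.7 = 0.315.

k ≈ 4, β ≈ 0.315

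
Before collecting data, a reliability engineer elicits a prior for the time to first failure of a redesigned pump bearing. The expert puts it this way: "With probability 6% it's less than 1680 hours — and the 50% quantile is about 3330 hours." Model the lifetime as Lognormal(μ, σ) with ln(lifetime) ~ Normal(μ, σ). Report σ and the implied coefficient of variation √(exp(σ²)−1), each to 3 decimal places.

If T ~ Lognormal(μ,σ) then ln T ~ Normal(μ,σ), so the p-quantile of ln T is μ + z_p·σ.
ln(1680) = 7.427 and ln(3330) = 8.111; z_{0.06} = -1.555, z_{0.5} = 0.
σ = (8.111 − 7.427)/(0 − (-1.555)) = 0.440.
μ = 7.427 − (-1.555)·0.440 = 8.111.
CV = √(exp(σ²)−1) = √(exp(0.1936)−1) = 0.462.

σ ≈ 0.440, CV ≈ 0.462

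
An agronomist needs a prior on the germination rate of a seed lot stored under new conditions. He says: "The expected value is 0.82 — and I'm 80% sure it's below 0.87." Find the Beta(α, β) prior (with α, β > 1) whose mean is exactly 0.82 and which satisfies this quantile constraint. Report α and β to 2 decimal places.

With mean 0.82 fixed, write α = 0.82s, β = 0.18s where s = α+β.
Need P(θ < 0.87) = 0.8 under Beta(0.82s, 0.18s). Normal approximation: (q−m)/√(m(1−m)/s) ≈ z_{0.8} = 0.842, so s ≈ 0.82·0.18·(0.842)²/(0.87−0.82)² = 41.8.
At s = 41.8: P(θ<0.87) ≈ 0.795. Adjusting to match 0.8 gives s ≈ 43.36.
So α = 0.82·43.36 ≈ 35.56, β = 0.18·43.36 ≈ 7.81.

α ≈ 35.56, β ≈ 7.81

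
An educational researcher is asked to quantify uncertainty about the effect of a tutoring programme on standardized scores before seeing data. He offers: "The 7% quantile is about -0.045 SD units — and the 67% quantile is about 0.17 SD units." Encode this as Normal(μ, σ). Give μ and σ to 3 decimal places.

For Normal(μ,σ), the p-quantile is μ + z_p·σ. Here z_{0.07} = -1.476, z_{0.67} = 0.4399.
So -0.045 = μ − 1.476σ and 0.17 = μ + 0.4399σ.
Subtracting: σ = (0.17 − -0.045)/(0.4399 − (-1.476)) = 0.112.
Then μ = -0.045 − (-1.476)·0.112 = 0.121.

μ = 0.121, σ = 0.112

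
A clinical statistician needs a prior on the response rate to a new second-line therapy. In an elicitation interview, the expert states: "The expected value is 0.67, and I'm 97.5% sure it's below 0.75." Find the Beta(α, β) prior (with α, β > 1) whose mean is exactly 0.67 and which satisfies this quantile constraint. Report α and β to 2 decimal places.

With mean 0.67 fixed, write α = 0.67s, β = 0.33s where s = α+β.
Need P(θ < 0.75) = 0.975 under Beta(0.67s, 0.33s). Normal approximation: (q−m)/√(m(1−m)/s) ≈ z_{0.975} = 1.96, so s ≈ 0.67·0.33·(1.96)²/(0.75−0.67)² = 132.7.
At s = 132.7: P(θ<0.75) ≈ 0.979. Adjusting to match 0.975 gives s ≈ 122.90.
So α = 0.67·122.90 ≈ 82.34, β = 0.33·122.90 ≈ 40.56.

α ≈ 82.34, β ≈ 40.56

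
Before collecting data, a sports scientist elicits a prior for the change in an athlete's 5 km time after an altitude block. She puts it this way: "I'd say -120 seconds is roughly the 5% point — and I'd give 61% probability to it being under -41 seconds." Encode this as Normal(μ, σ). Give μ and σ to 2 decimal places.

For Normal(μ,σ), the p-quantile is μ + z_p·σ. Here z_{0.05} = -1.645, z_{0.61} = 0.2793.
So -120 = μ − 1.645σ and -41 = μ + 0.2793σ.
Subtracting: σ = (-41 − -120)/(0.2793 − (-1.645)) = 41.06.
Then μ = -120 − (-1.645)·41.06 = -52.47.

μ = -52.47, σ = 41.06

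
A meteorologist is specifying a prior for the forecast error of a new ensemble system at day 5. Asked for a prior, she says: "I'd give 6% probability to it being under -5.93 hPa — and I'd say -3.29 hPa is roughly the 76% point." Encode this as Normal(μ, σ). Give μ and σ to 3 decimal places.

μ = -4.115, σ = 1.168

The p-quantile of Normal(μ,σ) is μ + z_p·σ, with z_{0.06} = -1.555 and z_{0.76} = 0.7063.
Eliminate σ: μ = (z₂·x₁ − z₁·x₂)/(z₂ − z₁) = (0.7063·-5.93 − (-1.555)·-3.29)/2.261 = -4.115.
Then σ = (x₂ − x₁)/(z₂ − z₁) = (-3.29 − -5.93)/2.261 = 1.168.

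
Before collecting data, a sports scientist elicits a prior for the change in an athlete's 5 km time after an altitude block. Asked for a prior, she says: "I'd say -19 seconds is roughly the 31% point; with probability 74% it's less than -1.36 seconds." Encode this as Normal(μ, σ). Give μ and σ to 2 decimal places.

For Normal(μ,σ), the p-quantile is μ + z_p·σ. Here z_{0.31} = -0.4959, z_{0.74} = 0.6433.
So -19 = μ − 0.4959σ and -1.36 = μ + 0.6433σ.
Subtracting: σ = (-1.36 − -19)/(0.6433 − (-0.4959)) = 15.48.
Then μ = -19 − (-0.4959)·15.48 = -11.32.

μ = -11.32, σ = 15.48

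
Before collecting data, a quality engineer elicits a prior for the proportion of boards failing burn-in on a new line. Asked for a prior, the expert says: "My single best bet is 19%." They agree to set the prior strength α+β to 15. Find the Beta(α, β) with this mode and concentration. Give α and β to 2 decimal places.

For α,β > 1 the Beta mode is (α−1)/(α+β−2). With α+β = 15, the mode is (α−1)/13.
Set (α−1)/13 = 0.19 → α = 1 + 0.19·13 = 3.47.
β = 15 − α = 11.53.

α = 3.47, β = 11.53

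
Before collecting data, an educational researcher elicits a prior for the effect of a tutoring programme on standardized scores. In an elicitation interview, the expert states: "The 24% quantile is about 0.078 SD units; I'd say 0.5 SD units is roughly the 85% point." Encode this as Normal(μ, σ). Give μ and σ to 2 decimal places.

For Normal(μ,σ), the p-quantile is μ + z_p·σ. Here z_{0.24} = -0.7063, z_{0.85} = 1.036.
So 0.078 = μ − 0.7063σ and 0.5 = μ + 1.036σ.
Subtracting: σ = (0.5 − 0.078)/(1.036 − (-0.7063)) = 0.24.
Then μ = 0.078 − (-0.7063)·0.24 = 0.25.

μ = 0.25, σ = 0.24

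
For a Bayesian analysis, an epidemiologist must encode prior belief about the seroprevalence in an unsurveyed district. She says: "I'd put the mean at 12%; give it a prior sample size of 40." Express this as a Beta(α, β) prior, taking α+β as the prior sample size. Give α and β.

α = 4.8, β = 35.2

Under the effective-sample-size interpretation, Beta(α, β) has prior mean α/(α+β) and prior sample size α+β.
So α+β = 40 and α/(α+β) = 0.12, giving α = 0.12·40 = 4.8 and β = 40 − 4.8 = 35.2.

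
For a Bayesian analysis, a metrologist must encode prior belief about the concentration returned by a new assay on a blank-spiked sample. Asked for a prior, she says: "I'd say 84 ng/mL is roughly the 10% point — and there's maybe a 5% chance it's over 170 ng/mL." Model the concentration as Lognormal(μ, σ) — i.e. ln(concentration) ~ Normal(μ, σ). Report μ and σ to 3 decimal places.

μ ≈ 4.740, σ ≈ 0.241

If T ~ Lognormal(μ,σ) then ln T ~ Normal(μ,σ), so the p-quantile of ln T is μ + z_p·σ.
ln(84) = 4.431 and ln(170) = 5.136; z_{0.1} = -1.282, z_{0.95} = 1.645.
σ = (5.136 − 4.431)/(1.645 − (-1.282)) = 0.241.
μ = 4.431 − (-1.282)·0.241 = 4.740.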